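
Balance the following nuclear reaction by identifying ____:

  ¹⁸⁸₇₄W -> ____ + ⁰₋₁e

Conserve mass number: 188 = A + 0, so A = 188.
Conserve atomic number: 74 = Z − 1, so Z = 75.
Z = 75 is rhenium, so the species is ¹⁸⁸₇₅Re.

Re-188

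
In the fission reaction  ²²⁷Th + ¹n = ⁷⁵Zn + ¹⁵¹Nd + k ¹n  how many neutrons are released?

2

Conserve mass number: 228 = 75 + 151 + k, so k = 228 − 226 = 2.
Check atomic number: 90 = 30 + 60 + 0 = 90. ✓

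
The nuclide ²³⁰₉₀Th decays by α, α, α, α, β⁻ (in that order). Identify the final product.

Bi-214

Start: (A, Z) = (230, 90).
After α: (226, 88).
After α: (222, 86).
After α: (218, 84).
After α: (214, 82).
After β⁻: (214, 83).
Z = 83 is bismuth.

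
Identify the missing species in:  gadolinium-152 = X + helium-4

Conserve mass number: 152 = A + 4, so A = 148.
Conserve atomic number: 64 = Z + 2, so Z = 62.
Z = 62 is samarium, so the species is samarium-148.

Sm-148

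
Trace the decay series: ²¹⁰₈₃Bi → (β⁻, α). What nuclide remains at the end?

Pb-206

Start: (A, Z) = (210, 83).
After β⁻: (210, 84).
After α: (206, 82).
Z = 82 is lead.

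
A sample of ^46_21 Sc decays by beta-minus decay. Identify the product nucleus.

Ti-46

Beta-minus decay: mass number changes by +0, atomic number by +1.
A: 46 = 46; Z: 21 + 1 = 22.
Z = 22 is titanium, so the daughter is ^46_22 Ti.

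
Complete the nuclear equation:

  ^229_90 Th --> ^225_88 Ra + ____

alpha particle

Conserve mass number: 229 = 225 + A, so A = 4.
Conserve atomic number: 90 = 88 + Z, so Z = 2.
A = 4 and Z = 2 is ^4_2 He — an alpha particle.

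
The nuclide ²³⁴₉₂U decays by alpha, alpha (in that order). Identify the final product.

Ra-226

Start: (A, Z) = (234, 92).
After α: (230, 90).
After α: (226, 88).
Z = 88 is radium.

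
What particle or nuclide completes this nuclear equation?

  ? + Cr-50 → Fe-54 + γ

Conserve mass number: A + 50 = 54 + 0, so A = 4.
Conserve atomic number: Z + 24 = 26 + 0, so Z = 2.
A = 4 and Z = 2 is He-4 — an alpha particle.

alpha particle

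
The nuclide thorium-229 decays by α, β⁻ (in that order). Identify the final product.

Start: (A, Z) = (229, 90).
After α: (225, 88).
After β⁻: (225, 89).
Z = 89 is actinium.

Ac-225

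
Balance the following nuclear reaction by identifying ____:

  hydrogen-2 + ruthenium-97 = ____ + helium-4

Tc-95

Conserve mass number: 2 + 97 = A + 4, so A = 95.
Conserve atomic number: 1 + 44 = Z + 2, so Z = 43.
Z = 43 is technetium, so the species is technetium-95.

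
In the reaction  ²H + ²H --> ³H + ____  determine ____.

Conserve mass number: 2 + 2 = 3 + A, so A = 1.
Conserve atomic number: 1 + 1 = 1 + Z, so Z = 1.
A = 1 and Z = 1 is ¹H — a proton.

proton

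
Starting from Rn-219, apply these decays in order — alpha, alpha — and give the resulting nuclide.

Pb-211

Start: (A, Z) = (219, 86).
After α: (215, 84).
After α: (211, 82).
Z = 82 is lead.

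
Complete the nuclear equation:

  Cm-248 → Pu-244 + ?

alpha particle

Conserve mass number: 248 = 244 + A, so A = 4.
Conserve atomic number: 96 = 94 + Z, so Z = 2.
A = 4 and Z = 2 is He-4 — an alpha particle.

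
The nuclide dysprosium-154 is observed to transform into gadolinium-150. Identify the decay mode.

alpha decay

ΔA = 150 − 154 = -4; ΔZ = 64 − 66 = -2.
A drops by 4 and Z drops by 2 — the signature of alpha emission.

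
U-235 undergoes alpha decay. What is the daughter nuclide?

Alpha decay: mass number changes by -4, atomic number by -2.
A: 235 − 4 = 231; Z: 92 − 2 = 90.
Z = 90 is thorium, so the daughter is Th-231.

Th-231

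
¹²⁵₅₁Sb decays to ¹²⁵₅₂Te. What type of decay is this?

beta-minus decay

ΔA = 125 − 125 = 0; ΔZ = 52 − 51 = +1.
A is unchanged and Z rises by 1 — a neutron has become a proton (β⁻ decay).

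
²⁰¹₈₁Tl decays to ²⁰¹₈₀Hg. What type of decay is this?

ΔA = 201 − 201 = 0; ΔZ = 80 − 81 = -1.
A is unchanged and Z drops by 1 — a proton has become a neutron (β⁺ emission or electron capture).

beta-plus decay or electron capture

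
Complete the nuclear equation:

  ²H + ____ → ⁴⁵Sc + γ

Ca-43

Conserve mass number: 2 + A = 45 + 0, so A = 43.
Conserve atomic number: 1 + Z = 21 + 0, so Z = 20.
Z = 20 is calcium, so the species is ⁴³Ca.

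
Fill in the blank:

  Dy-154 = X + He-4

Conserve mass number: 154 = A + 4, so A = 150.
Conserve atomic number: 66 = Z + 2, so Z = 64.
Z = 64 is gadolinium, so the species is Gd-150.

Gd-150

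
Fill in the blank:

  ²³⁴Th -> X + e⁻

Pa-234

Conserve mass number: 234 = A + 0, so A = 234.
Conserve atomic number: 90 = Z − 1, so Z = 91.
Z = 91 is protactinium, so the species is ²³⁴Pa.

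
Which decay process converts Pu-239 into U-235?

alpha decay

ΔA = 235 − 239 = -4; ΔZ = 92 − 94 = -2.
A drops by 4 and Z drops by 2 — the signature of alpha emission.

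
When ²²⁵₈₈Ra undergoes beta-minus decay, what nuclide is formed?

Ac-225

Beta-minus decay: mass number changes by +0, atomic number by +1.
A: 225 = 225; Z: 88 + 1 = 89.
Z = 89 is actinium, so the daughter is ²²⁵₈₉Ac.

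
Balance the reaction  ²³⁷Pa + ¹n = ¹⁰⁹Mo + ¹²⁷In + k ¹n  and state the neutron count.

Conserve mass number: 238 = 109 + 127 + k, so k = 238 − 236 = 2.
Check atomic number: 91 = 42 + 49 + 0 = 91. ✓

2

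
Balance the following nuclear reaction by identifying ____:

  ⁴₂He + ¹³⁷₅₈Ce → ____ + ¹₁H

Pr-140

Conserve mass number: 4 + 137 = A + 1, so A = 140.
Conserve atomic number: 2 + 58 = Z + 1, so Z = 59.
Z = 59 is praseodymium, so the species is ¹⁴⁰₅₉Pr.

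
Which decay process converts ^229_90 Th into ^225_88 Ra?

alpha decay

ΔA = 225 − 229 = -4; ΔZ = 88 − 90 = -2.
A drops by 4 and Z drops by 2 — the signature of alpha emission.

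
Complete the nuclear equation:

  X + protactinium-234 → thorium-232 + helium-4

deuteron

Conserve mass number: A + 234 = 232 + 4, so A = 2.
Conserve atomic number: Z + 91 = 90 + 2, so Z = 1.
A = 2 and Z = 1 is hydrogen-2 — a deuteron.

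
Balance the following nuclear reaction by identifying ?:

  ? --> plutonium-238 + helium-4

Cm-242

Conserve mass number: A = 238 + 4, so A = 242.
Conserve atomic number: Z = 94 + 2, so Z = 96.
Z = 96 is curium, so the species is curium-242.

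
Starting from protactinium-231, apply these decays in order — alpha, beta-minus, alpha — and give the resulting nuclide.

Start: (A, Z) = (231, 91).
After α: (227, 89).
After β⁻: (227, 90).
After α: (223, 88).
Z = 88 is radium.

Ra-223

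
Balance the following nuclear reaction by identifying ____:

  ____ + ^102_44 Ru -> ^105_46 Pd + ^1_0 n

alpha particle

Conserve mass number: A + 102 = 105 + 1, so A = 4.
Conserve atomic number: Z + 44 = 46 + 0, so Z = 2.
A = 4 and Z = 2 is ^4_2 He — an alpha particle.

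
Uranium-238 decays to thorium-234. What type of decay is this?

ΔA = 234 − 238 = -4; ΔZ = 90 − 92 = -2.
A drops by 4 and Z drops by 2 — the signature of alpha emission.

alpha decay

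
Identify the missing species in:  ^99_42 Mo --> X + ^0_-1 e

Tc-99

Conserve mass number: 99 = A + 0, so A = 99.
Conserve atomic number: 42 = Z − 1, so Z = 43.
Z = 43 is technetium, so the species is ^99_43 Tc.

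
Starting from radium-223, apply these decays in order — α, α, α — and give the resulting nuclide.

Start: (A, Z) = (223, 88).
After α: (219, 86).
After α: (215, 84).
After α: (211, 82).
Z = 82 is lead.

Pb-211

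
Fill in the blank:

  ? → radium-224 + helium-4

Th-228

Conserve mass number: A = 224 + 4, so A = 228.
Conserve atomic number: Z = 88 + 2, so Z = 90.
Z = 90 is thorium, so the species is thorium-228.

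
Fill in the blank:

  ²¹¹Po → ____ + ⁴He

Conserve mass number: 211 = A + 4, so A = 207.
Conserve atomic number: 84 = Z + 2, so Z = 82.
Z = 82 is lead, so the species is ²⁰⁷Pb.

Pb-207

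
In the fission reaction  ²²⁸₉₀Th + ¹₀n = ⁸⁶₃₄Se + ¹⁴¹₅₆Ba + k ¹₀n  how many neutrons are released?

2

Conserve mass number: 229 = 86 + 141 + k, so k = 229 − 227 = 2.
Check atomic number: 90 = 34 + 56 + 0 = 90. ✓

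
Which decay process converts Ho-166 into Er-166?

beta-minus decay

ΔA = 166 − 166 = 0; ΔZ = 68 − 67 = +1.
A is unchanged and Z rises by 1 — a neutron has become a proton (β⁻ decay).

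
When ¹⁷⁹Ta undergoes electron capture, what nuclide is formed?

Hf-179

Electron capture: mass number changes by +0, atomic number by -1.
A: 179 = 179; Z: 73 − 1 = 72.
Z = 72 is hafnium, so the daughter is ¹⁷⁹Hf.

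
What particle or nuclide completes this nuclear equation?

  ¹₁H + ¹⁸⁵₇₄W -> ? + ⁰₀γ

Conserve mass number: 1 + 185 = A + 0, so A = 186.
Conserve atomic number: 1 + 74 = Z + 0, so Z = 75.
Z = 75 is rhenium, so the species is ¹⁸⁶₇₅Re.

Re-186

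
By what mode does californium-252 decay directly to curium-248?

alpha decay

ΔA = 248 − 252 = -4; ΔZ = 96 − 98 = -2.
A drops by 4 and Z drops by 2 — the signature of alpha emission.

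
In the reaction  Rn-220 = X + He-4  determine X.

Conserve mass number: 220 = A + 4, so A = 216.
Conserve atomic number: 86 = Z + 2, so Z = 84.
Z = 84 is polonium, so the species is Po-216.

Po-216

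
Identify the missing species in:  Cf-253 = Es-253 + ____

beta-minus particle

Conserve mass number: 253 = 253 + A, so A = 0.
Conserve atomic number: 98 = 99 + Z, so Z = -1.
A = 0 and Z = -1 is e⁻ — a beta-minus particle.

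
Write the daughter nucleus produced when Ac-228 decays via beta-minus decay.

Beta-minus decay: mass number changes by +0, atomic number by +1.
A: 228 = 228; Z: 89 + 1 = 90.
Z = 90 is thorium, so the daughter is Th-228.

Th-228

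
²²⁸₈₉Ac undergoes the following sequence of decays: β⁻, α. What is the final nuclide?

Start: (A, Z) = (228, 89).
After β⁻: (228, 90).
After α: (224, 88).
Z = 88 is radium.

Ra-224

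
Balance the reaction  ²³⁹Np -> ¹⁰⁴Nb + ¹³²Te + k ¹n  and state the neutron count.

3

Conserve mass number: 239 = 104 + 132 + k, so k = 239 − 236 = 3.
Check atomic number: 93 = 41 + 52 + 0 = 93. ✓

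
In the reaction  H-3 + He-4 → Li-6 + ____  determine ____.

Conserve mass number: 3 + 4 = 6 + A, so A = 1.
Conserve atomic number: 1 + 2 = 3 + Z, so Z = 0.
A = 1 and Z = 0 is n — a neutron.

neutron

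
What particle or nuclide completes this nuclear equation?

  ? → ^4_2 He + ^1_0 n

Conserve mass number: A = 4 + 1, so A = 5.
Conserve atomic number: Z = 2 + 0, so Z = 2.
Z = 2 is helium, so the species is ^5_2 He.

He-5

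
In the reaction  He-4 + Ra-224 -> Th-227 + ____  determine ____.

neutron

Conserve mass number: 4 + 224 = 227 + A, so A = 1.
Conserve atomic number: 2 + 88 = 90 + Z, so Z = 0.
A = 1 and Z = 0 is n — a neutron.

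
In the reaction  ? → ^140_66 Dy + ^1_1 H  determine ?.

Ho-141

Conserve mass number: A = 140 + 1, so A = 141.
Conserve atomic number: Z = 66 + 1, so Z = 67.
Z = 67 is holmium, so the species is ^141_67 Ho.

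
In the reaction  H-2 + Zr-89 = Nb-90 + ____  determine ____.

Conserve mass number: 2 + 89 = 90 + A, so A = 1.
Conserve atomic number: 1 + 40 = 41 + Z, so Z = 0.
A = 1 and Z = 0 is n — a neutron.

neutron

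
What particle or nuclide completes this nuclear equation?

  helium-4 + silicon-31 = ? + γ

S-35

Conserve mass number: 4 + 31 = A + 0, so A = 35.
Conserve atomic number: 2 + 14 = Z + 0, so Z = 16.
Z = 16 is sulfur, so the species is sulfur-35.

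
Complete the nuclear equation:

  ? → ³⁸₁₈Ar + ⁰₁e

Conserve mass number: A = 38 + 0, so A = 38.
Conserve atomic number: Z = 18 + 1, so Z = 19.
Z = 19 is potassium, so the species is ³⁸₁₉K.

K-38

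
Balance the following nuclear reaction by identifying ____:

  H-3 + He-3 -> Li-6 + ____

Conserve mass number: 3 + 3 = 6 + A, so A = 0.
Conserve atomic number: 1 + 2 = 3 + Z, so Z = 0.
A = 0 and Z = 0 is γ — a gamma ray.

gamma ray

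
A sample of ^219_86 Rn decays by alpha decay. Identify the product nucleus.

Alpha decay: mass number changes by -4, atomic number by -2.
A: 219 − 4 = 215; Z: 86 − 2 = 84.
Z = 84 is polonium, so the daughter is ^215_84 Po.

Po-215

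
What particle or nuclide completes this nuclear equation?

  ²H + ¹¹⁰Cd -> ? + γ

In-112

Conserve mass number: 2 + 110 = A + 0, so A = 112.
Conserve atomic number: 1 + 48 = Z + 0, so Z = 49.
Z = 49 is indium, so the species is ¹¹²In.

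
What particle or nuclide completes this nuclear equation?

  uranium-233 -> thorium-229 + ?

alpha particle

Conserve mass number: 233 = 229 + A, so A = 4.
Conserve atomic number: 92 = 90 + Z, so Z = 2.
A = 4 and Z = 2 is helium-4 — an alpha particle.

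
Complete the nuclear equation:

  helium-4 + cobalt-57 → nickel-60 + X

Conserve mass number: 4 + 57 = 60 + A, so A = 1.
Conserve atomic number: 2 + 27 = 28 + Z, so Z = 1.
A = 1 and Z = 1 is hydrogen-1 — a proton.

proton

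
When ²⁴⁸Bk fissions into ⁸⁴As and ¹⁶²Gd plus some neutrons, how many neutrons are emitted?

2

Conserve mass number: 248 = 84 + 162 + k, so k = 248 − 246 = 2.
Check atomic number: 97 = 33 + 64 + 0 = 97. ✓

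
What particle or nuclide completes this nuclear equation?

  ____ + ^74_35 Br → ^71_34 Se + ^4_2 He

proton

Conserve mass number: A + 74 = 71 + 4, so A = 1.
Conserve atomic number: Z + 35 = 34 + 2, so Z = 1.
A = 1 and Z = 1 is ^1_1 H — a proton.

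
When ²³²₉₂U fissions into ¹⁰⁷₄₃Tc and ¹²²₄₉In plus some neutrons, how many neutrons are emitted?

3

Conserve mass number: 232 = 107 + 122 + k, so k = 232 − 229 = 3.
Check atomic number: 92 = 43 + 49 + 0 = 92. ✓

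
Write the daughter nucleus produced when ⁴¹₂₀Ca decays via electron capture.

K-41

Electron capture: mass number changes by +0, atomic number by -1.
A: 41 = 41; Z: 20 − 1 = 19.
Z = 19 is potassium, so the daughter is ⁴¹₁₉K.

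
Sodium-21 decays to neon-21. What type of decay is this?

beta-plus decay or electron capture

ΔA = 21 − 21 = 0; ΔZ = 10 − 11 = -1.
A is unchanged and Z drops by 1 — a proton has become a neutron (β⁺ emission or electron capture).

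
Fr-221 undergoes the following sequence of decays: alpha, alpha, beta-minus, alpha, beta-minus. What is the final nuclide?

Bi-209

Start: (A, Z) = (221, 87).
After α: (217, 85).
After α: (213, 83).
After β⁻: (213, 84).
After α: (209, 82).
After β⁻: (209, 83).
Z = 83 is bismuth.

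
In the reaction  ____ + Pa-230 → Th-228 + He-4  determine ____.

Conserve mass number: A + 230 = 228 + 4, so A = 2.
Conserve atomic number: Z + 91 = 90 + 2, so Z = 1.
A = 2 and Z = 1 is H-2 — a deuteron.

deuteron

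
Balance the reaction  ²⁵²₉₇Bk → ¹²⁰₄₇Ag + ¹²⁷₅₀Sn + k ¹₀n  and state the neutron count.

Conserve mass number: 252 = 120 + 127 + k, so k = 252 − 247 = 5.
Check atomic number: 97 = 47 + 50 + 0 = 97. ✓

5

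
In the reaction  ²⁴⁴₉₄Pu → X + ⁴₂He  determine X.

U-240

Conserve mass number: 244 = A + 4, so A = 240.
Conserve atomic number: 94 = Z + 2, so Z = 92.
Z = 92 is uranium, so the species is ²⁴⁰₉₂U.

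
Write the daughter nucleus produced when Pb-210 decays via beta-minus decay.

Beta-minus decay: mass number changes by +0, atomic number by +1.
A: 210 = 210; Z: 82 + 1 = 83.
Z = 83 is bismuth, so the daughter is Bi-210.

Bi-210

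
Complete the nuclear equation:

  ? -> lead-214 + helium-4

Po-218

Conserve mass number: A = 214 + 4, so A = 218.
Conserve atomic number: Z = 82 + 2, so Z = 84.
Z = 84 is polonium, so the species is polonium-218.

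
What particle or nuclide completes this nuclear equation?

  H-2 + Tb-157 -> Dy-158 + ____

Conserve mass number: 2 + 157 = 158 + A, so A = 1.
Conserve atomic number: 1 + 65 = 66 + Z, so Z = 0.
A = 1 and Z = 0 is n — a neutron.

neutron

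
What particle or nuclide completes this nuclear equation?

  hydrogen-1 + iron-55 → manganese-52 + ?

alpha particle

Conserve mass number: 1 + 55 = 52 + A, so A = 4.
Conserve atomic number: 1 + 26 = 25 + Z, so Z = 2.
A = 4 and Z = 2 is helium-4 — an alpha particle.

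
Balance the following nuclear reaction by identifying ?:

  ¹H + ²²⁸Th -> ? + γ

Conserve mass number: 1 + 228 = A + 0, so A = 229.
Conserve atomic number: 1 + 90 = Z + 0, so Z = 91.
Z = 91 is protactinium, so the species is ²²⁹Pa.

Pa-229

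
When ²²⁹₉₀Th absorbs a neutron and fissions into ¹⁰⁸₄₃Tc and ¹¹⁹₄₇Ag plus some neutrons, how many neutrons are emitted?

3

Conserve mass number: 230 = 108 + 119 + k, so k = 230 − 227 = 3.
Check atomic number: 90 = 43 + 47 + 0 = 90. ✓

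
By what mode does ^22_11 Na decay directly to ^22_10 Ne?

ΔA = 22 − 22 = 0; ΔZ = 10 − 11 = -1.
A is unchanged and Z drops by 1 — a proton has become a neutron (β⁺ emission or electron capture).

beta-plus decay or electron capture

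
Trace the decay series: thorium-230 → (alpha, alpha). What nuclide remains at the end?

Start: (A, Z) = (230, 90).
After α: (226, 88).
After α: (222, 86).
Z = 86 is radon.

Rn-222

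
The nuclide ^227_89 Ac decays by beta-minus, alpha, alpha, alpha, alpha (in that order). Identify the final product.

Pb-211

Start: (A, Z) = (227, 89).
After β⁻: (227, 90).
After α: (223, 88).
After α: (219, 86).
After α: (215, 84).
After α: (211, 82).
Z = 82 is lead.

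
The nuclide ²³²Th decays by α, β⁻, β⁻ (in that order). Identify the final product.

Th-228

Start: (A, Z) = (232, 90).
After α: (228, 88).
After β⁻: (228, 89).
After β⁻: (228, 90).
Z = 90 is thorium.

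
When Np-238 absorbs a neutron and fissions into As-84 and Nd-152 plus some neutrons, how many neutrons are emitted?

3

Conserve mass number: 239 = 84 + 152 + k, so k = 239 − 236 = 3.
Check atomic number: 93 = 33 + 60 + 0 = 93. ✓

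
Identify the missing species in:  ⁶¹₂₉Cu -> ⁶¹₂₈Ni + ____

Conserve mass number: 61 = 61 + A, so A = 0.
Conserve atomic number: 29 = 28 + Z, so Z = 1.
A = 0 and Z = 1 is ⁰₁e — a positron.

positron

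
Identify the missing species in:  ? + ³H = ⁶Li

He-3

Conserve mass number: A + 3 = 6, so A = 3.
Conserve atomic number: Z + 1 = 3, so Z = 2.
Z = 2 is helium, so the species is ³He.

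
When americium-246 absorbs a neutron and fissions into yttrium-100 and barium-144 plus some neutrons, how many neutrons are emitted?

Conserve mass number: 247 = 100 + 144 + k, so k = 247 − 244 = 3.
Check atomic number: 95 = 39 + 56 + 0 = 95. ✓

3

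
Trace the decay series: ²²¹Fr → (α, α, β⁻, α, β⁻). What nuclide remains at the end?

Bi-209

Start: (A, Z) = (221, 87).
After α: (217, 85).
After α: (213, 83).
After β⁻: (213, 84).
After α: (209, 82).
After β⁻: (209, 83).
Z = 83 is bismuth.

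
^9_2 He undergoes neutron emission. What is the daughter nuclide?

He-8

Neutron emission: mass number changes by -1, atomic number by +0.
A: 9 − 1 = 8; Z: 2 = 2.
Z = 2 is helium, so the daughter is ^8_2 He.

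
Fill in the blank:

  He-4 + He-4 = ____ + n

Conserve mass number: 4 + 4 = A + 1, so A = 7.
Conserve atomic number: 2 + 2 = Z + 0, so Z = 4.
Z = 4 is beryllium, so the species is Be-7.

Be-7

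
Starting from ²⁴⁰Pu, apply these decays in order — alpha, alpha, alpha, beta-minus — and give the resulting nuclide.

Start: (A, Z) = (240, 94).
After α: (236, 92).
After α: (232, 90).
After α: (228, 88).
After β⁻: (228, 89).
Z = 89 is actinium.

Ac-228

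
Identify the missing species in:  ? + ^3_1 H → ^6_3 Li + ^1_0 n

Conserve mass number: A + 3 = 6 + 1, so A = 4.
Conserve atomic number: Z + 1 = 3 + 0, so Z = 2.
A = 4 and Z = 2 is ^4_2 He — an alpha particle.

alpha particle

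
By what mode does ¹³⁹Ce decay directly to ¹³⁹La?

ΔA = 139 − 139 = 0; ΔZ = 57 − 58 = -1.
A is unchanged and Z drops by 1 — a proton has become a neutron (β⁺ emission or electron capture).

beta-plus decay or electron capture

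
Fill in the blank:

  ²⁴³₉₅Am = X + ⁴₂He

Np-239

Conserve mass number: 243 = A + 4, so A = 239.
Conserve atomic number: 95 = Z + 2, so Z = 93.
Z = 93 is neptunium, so the species is ²³⁹₉₃Np.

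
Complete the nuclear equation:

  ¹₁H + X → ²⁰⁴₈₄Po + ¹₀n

Bi-204

Conserve mass number: 1 + A = 204 + 1, so A = 204.
Conserve atomic number: 1 + Z = 84 + 0, so Z = 83.
Z = 83 is bismuth, so the species is ²⁰⁴₈₃Bi.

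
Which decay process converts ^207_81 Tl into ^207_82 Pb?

beta-minus decay

ΔA = 207 − 207 = 0; ΔZ = 82 − 81 = +1.
A is unchanged and Z rises by 1 — a neutron has become a proton (β⁻ decay).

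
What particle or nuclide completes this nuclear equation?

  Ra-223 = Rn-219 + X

Conserve mass number: 223 = 219 + A, so A = 4.
Conserve atomic number: 88 = 86 + Z, so Z = 2.
A = 4 and Z = 2 is He-4 — an alpha particle.

alpha particle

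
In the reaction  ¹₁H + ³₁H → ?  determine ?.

Conserve mass number: 1 + 3 = A, so A = 4.
Conserve atomic number: 1 + 1 = Z, so Z = 2.
A = 4 and Z = 2 is ⁴₂He — an alpha particle.

He-4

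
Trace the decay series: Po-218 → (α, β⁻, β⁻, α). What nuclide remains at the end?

Pb-210

Start: (A, Z) = (218, 84).
After α: (214, 82).
After β⁻: (214, 83).
After β⁻: (214, 84).
After α: (210, 82).
Z = 82 is lead.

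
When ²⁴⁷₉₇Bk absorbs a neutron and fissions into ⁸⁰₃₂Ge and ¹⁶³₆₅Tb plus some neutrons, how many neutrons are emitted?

5

Conserve mass number: 248 = 80 + 163 + k, so k = 248 − 243 = 5.
Check atomic number: 97 = 32 + 65 + 0 = 97. ✓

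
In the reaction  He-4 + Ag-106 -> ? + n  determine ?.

Conserve mass number: 4 + 106 = A + 1, so A = 109.
Conserve atomic number: 2 + 47 = Z + 0, so Z = 49.
Z = 49 is indium, so the species is In-109.

In-109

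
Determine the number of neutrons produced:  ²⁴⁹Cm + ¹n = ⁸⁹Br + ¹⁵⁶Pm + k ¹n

5

Conserve mass number: 250 = 89 + 156 + k, so k = 250 − 245 = 5.
Check atomic number: 96 = 35 + 61 + 0 = 96. ✓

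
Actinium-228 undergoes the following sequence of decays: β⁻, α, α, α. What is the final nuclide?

Po-216

Start: (A, Z) = (228, 89).
After β⁻: (228, 90).
After α: (224, 88).
After α: (220, 86).
After α: (216, 84).
Z = 84 is polonium.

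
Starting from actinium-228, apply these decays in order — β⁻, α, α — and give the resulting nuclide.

Start: (A, Z) = (228, 89).
After β⁻: (228, 90).
After α: (224, 88).
After α: (220, 86).
Z = 86 is radon.

Rn-220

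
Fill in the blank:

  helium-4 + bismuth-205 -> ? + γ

Conserve mass number: 4 + 205 = A + 0, so A = 209.
Conserve atomic number: 2 + 83 = Z + 0, so Z = 85.
Z = 85 is astatine, so the species is astatine-209.

At-209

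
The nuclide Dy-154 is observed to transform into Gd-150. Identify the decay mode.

ΔA = 150 − 154 = -4; ΔZ = 64 − 66 = -2.
A drops by 4 and Z drops by 2 — the signature of alpha emission.

alpha decay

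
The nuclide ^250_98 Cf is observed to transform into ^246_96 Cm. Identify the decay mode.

ΔA = 246 − 250 = -4; ΔZ = 96 − 98 = -2.
A drops by 4 and Z drops by 2 — the signature of alpha emission.

alpha decay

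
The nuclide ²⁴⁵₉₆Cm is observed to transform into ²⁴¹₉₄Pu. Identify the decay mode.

alpha decay

ΔA = 241 − 245 = -4; ΔZ = 94 − 96 = -2.
A drops by 4 and Z drops by 2 — the signature of alpha emission.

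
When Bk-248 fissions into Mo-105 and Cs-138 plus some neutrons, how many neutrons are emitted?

Conserve mass number: 248 = 105 + 138 + k, so k = 248 − 243 = 5.
Check atomic number: 97 = 42 + 55 + 0 = 97. ✓

5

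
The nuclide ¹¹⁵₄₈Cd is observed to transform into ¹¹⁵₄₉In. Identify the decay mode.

beta-minus decay

ΔA = 115 − 115 = 0; ΔZ = 49 − 48 = +1.
A is unchanged and Z rises by 1 — a neutron has become a proton (β⁻ decay).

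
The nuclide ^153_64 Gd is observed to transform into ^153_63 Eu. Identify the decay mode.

ΔA = 153 − 153 = 0; ΔZ = 63 − 64 = -1.
A is unchanged and Z drops by 1 — a proton has become a neutron (β⁺ emission or electron capture).

beta-plus decay or electron capture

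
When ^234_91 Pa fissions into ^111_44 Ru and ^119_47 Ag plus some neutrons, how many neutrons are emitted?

Conserve mass number: 234 = 111 + 119 + k, so k = 234 − 230 = 4.
Check atomic number: 91 = 44 + 47 + 0 = 91. ✓

4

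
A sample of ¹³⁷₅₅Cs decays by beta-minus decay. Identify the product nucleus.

Ba-137

Beta-minus decay: mass number changes by +0, atomic number by +1.
A: 137 = 137; Z: 55 + 1 = 56.
Z = 56 is barium, so the daughter is ¹³⁷₅₆Ba.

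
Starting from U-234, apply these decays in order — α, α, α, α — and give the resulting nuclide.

Po-218

Start: (A, Z) = (234, 92).
After α: (230, 90).
After α: (226, 88).
After α: (222, 86).
After α: (218, 84).
Z = 84 is polonium.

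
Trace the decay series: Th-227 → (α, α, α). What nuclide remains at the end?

Po-215

Start: (A, Z) = (227, 90).
After α: (223, 88).
After α: (219, 86).
After α: (215, 84).
Z = 84 is polonium.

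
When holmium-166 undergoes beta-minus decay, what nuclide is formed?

Er-166

Beta-minus decay: mass number changes by +0, atomic number by +1.
A: 166 = 166; Z: 67 + 1 = 68.
Z = 68 is erbium, so the daughter is erbium-166.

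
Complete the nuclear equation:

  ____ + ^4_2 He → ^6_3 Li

deuteron

Conserve mass number: A + 4 = 6, so A = 2.
Conserve atomic number: Z + 2 = 3, so Z = 1.
A = 2 and Z = 1 is ^2_1 H — a deuteron.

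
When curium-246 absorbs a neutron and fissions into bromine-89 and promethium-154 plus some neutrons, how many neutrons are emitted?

4

Conserve mass number: 247 = 89 + 154 + k, so k = 247 − 243 = 4.
Check atomic number: 96 = 35 + 61 + 0 = 96. ✓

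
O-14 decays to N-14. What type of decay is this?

beta-plus decay or electron capture

ΔA = 14 − 14 = 0; ΔZ = 7 − 8 = -1.
A is unchanged and Z drops by 1 — a proton has become a neutron (β⁺ emission or electron capture).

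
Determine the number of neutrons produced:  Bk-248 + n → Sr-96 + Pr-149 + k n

4

Conserve mass number: 249 = 96 + 149 + k, so k = 249 − 245 = 4.
Check atomic number: 97 = 38 + 59 + 0 = 97. ✓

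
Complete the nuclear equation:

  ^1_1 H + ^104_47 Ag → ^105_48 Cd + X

Conserve mass number: 1 + 104 = 105 + A, so A = 0.
Conserve atomic number: 1 + 47 = 48 + Z, so Z = 0.
A = 0 and Z = 0 is ^0_0 γ — a gamma ray.

gamma ray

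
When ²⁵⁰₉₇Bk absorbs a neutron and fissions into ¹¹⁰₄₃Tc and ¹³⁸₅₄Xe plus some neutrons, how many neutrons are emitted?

3

Conserve mass number: 251 = 110 + 138 + k, so k = 251 − 248 = 3.
Check atomic number: 97 = 43 + 54 + 0 = 97. ✓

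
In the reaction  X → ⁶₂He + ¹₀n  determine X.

He-7

Conserve mass number: A = 6 + 1, so A = 7.
Conserve atomic number: Z = 2 + 0, so Z = 2.
Z = 2 is helium, so the species is ⁷₂He.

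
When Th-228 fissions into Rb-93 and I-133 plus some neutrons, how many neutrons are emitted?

Conserve mass number: 228 = 93 + 133 + k, so k = 228 − 226 = 2.
Check atomic number: 90 = 37 + 53 + 0 = 90. ✓

2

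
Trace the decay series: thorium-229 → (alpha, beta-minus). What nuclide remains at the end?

Start: (A, Z) = (229, 90).
After α: (225, 88).
After β⁻: (225, 89).
Z = 89 is actinium.

Ac-225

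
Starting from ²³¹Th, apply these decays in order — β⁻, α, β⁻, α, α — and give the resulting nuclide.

Rn-219

Start: (A, Z) = (231, 90).
After β⁻: (231, 91).
After α: (227, 89).
After β⁻: (227, 90).
After α: (223, 88).
After α: (219, 86).
Z = 86 is radon.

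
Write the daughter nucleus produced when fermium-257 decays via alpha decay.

Alpha decay: mass number changes by -4, atomic number by -2.
A: 257 − 4 = 253; Z: 100 − 2 = 98.
Z = 98 is californium, so the daughter is californium-253.

Cf-253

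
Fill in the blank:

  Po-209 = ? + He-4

Pb-205

Conserve mass number: 209 = A + 4, so A = 205.
Conserve atomic number: 84 = Z + 2, so Z = 82.
Z = 82 is lead, so the species is Pb-205.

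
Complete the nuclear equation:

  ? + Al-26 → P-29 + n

Conserve mass number: A + 26 = 29 + 1, so A = 4.
Conserve atomic number: Z + 13 = 15 + 0, so Z = 2.
A = 4 and Z = 2 is He-4 — an alpha particle.

alpha particle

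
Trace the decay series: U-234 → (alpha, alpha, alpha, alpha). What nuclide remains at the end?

Start: (A, Z) = (234, 92).
After α: (230, 90).
After α: (226, 88).
After α: (222, 86).
After α: (218, 84).
Z = 84 is polonium.

Po-218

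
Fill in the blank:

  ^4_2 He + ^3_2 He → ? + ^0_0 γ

Conserve mass number: 4 + 3 = A + 0, so A = 7.
Conserve atomic number: 2 + 2 = Z + 0, so Z = 4.
Z = 4 is beryllium, so the species is ^7_4 Be.

Be-7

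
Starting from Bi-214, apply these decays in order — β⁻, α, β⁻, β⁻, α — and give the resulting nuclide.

Pb-206

Start: (A, Z) = (214, 83).
After β⁻: (214, 84).
After α: (210, 82).
After β⁻: (210, 83).
After β⁻: (210, 84).
After α: (206, 82).
Z = 82 is lead.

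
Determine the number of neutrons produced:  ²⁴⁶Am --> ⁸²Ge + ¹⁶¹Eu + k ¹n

Conserve mass number: 246 = 82 + 161 + k, so k = 246 − 243 = 3.
Check atomic number: 95 = 32 + 63 + 0 = 95. ✓

3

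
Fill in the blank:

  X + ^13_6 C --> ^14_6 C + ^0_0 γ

Conserve mass number: A + 13 = 14 + 0, so A = 1.
Conserve atomic number: Z + 6 = 6 + 0, so Z = 0.
A = 1 and Z = 0 is ^1_0 n — a neutron.

neutron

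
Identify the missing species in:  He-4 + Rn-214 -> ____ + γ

Ra-218

Conserve mass number: 4 + 214 = A + 0, so A = 218.
Conserve atomic number: 2 + 86 = Z + 0, so Z = 88.
Z = 88 is radium, so the species is Ra-218.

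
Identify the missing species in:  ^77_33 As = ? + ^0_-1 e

Se-77

Conserve mass number: 77 = A + 0, so A = 77.
Conserve atomic number: 33 = Z − 1, so Z = 34.
Z = 34 is selenium, so the species is ^77_34 Se.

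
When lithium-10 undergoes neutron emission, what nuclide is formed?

Li-9

Neutron emission: mass number changes by -1, atomic number by +0.
A: 10 − 1 = 9; Z: 3 = 3.
Z = 3 is lithium, so the daughter is lithium-9.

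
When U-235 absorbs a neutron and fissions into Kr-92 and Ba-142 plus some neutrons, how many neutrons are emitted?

2

Conserve mass number: 236 = 92 + 142 + k, so k = 236 − 234 = 2.
Check atomic number: 92 = 36 + 56 + 0 = 92. ✓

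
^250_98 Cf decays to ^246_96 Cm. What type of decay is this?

ΔA = 246 − 250 = -4; ΔZ = 96 − 98 = -2.
A drops by 4 and Z drops by 2 — the signature of alpha emission.

alpha decay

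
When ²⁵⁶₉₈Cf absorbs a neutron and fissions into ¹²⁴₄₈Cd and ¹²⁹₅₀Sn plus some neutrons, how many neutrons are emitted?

Conserve mass number: 257 = 124 + 129 + k, so k = 257 − 253 = 4.
Check atomic number: 98 = 48 + 50 + 0 = 98. ✓

4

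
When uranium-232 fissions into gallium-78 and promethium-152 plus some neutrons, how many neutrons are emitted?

2

Conserve mass number: 232 = 78 + 152 + k, so k = 232 − 230 = 2.
Check atomic number: 92 = 31 + 61 + 0 = 92. ✓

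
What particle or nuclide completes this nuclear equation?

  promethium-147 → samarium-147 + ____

beta-minus particle

Conserve mass number: 147 = 147 + A, so A = 0.
Conserve atomic number: 61 = 62 + Z, so Z = -1.
A = 0 and Z = -1 is e⁻ — a beta-minus particle.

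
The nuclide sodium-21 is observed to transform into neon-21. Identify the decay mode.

beta-plus decay or electron capture

ΔA = 21 − 21 = 0; ΔZ = 10 − 11 = -1.
A is unchanged and Z drops by 1 — a proton has become a neutron (β⁺ emission or electron capture).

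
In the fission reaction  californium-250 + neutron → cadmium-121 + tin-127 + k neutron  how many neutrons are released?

3

Conserve mass number: 251 = 121 + 127 + k, so k = 251 − 248 = 3.
Check atomic number: 98 = 48 + 50 + 0 = 98. ✓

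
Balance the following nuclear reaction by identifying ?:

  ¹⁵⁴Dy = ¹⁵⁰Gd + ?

Conserve mass number: 154 = 150 + A, so A = 4.
Conserve atomic number: 66 = 64 + Z, so Z = 2.
A = 4 and Z = 2 is ⁴He — an alpha particle.

alpha particle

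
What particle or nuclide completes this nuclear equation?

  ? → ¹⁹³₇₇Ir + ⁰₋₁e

Os-193

Conserve mass number: A = 193 + 0, so A = 193.
Conserve atomic number: Z = 77 − 1, so Z = 76.
Z = 76 is osmium, so the species is ¹⁹³₇₆Os.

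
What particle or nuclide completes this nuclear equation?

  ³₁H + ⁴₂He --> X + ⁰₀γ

Conserve mass number: 3 + 4 = A + 0, so A = 7.
Conserve atomic number: 1 + 2 = Z + 0, so Z = 3.
Z = 3 is lithium, so the species is ⁷₃Li.

Li-7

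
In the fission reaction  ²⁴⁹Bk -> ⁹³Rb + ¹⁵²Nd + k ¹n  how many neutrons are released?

4

Conserve mass number: 249 = 93 + 152 + k, so k = 249 − 245 = 4.
Check atomic number: 97 = 37 + 60 + 0 = 97. ✓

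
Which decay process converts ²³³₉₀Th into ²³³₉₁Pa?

ΔA = 233 − 233 = 0; ΔZ = 91 − 90 = +1.
A is unchanged and Z rises by 1 — a neutron has become a proton (β⁻ decay).

beta-minus decay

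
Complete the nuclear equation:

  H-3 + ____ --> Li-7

Conserve mass number: 3 + A = 7, so A = 4.
Conserve atomic number: 1 + Z = 3, so Z = 2.
A = 4 and Z = 2 is He-4 — an alpha particle.

alpha particle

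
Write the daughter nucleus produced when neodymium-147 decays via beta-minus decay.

Pm-147

Beta-minus decay: mass number changes by +0, atomic number by +1.
A: 147 = 147; Z: 60 + 1 = 61.
Z = 61 is promethium, so the daughter is promethium-147.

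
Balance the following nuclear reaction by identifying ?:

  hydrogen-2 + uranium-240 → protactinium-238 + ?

Conserve mass number: 2 + 240 = 238 + A, so A = 4.
Conserve atomic number: 1 + 92 = 91 + Z, so Z = 2.
A = 4 and Z = 2 is helium-4 — an alpha particle.

alpha particle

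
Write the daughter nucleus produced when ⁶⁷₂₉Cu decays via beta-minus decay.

Zn-67

Beta-minus decay: mass number changes by +0, atomic number by +1.
A: 67 = 67; Z: 29 + 1 = 30.
Z = 30 is zinc, so the daughter is ⁶⁷₃₀Zn.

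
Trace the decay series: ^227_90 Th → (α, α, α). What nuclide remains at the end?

Po-215

Start: (A, Z) = (227, 90).
After α: (223, 88).
After α: (219, 86).
After α: (215, 84).
Z = 84 is polonium.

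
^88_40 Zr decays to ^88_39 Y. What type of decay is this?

beta-plus decay or electron capture

ΔA = 88 − 88 = 0; ΔZ = 39 − 40 = -1.
A is unchanged and Z drops by 1 — a proton has become a neutron (β⁺ emission or electron capture).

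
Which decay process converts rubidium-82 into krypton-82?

beta-plus decay or electron capture

ΔA = 82 − 82 = 0; ΔZ = 36 − 37 = -1.
A is unchanged and Z drops by 1 — a proton has become a neutron (β⁺ emission or electron capture).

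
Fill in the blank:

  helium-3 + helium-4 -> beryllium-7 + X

Conserve mass number: 3 + 4 = 7 + A, so A = 0.
Conserve atomic number: 2 + 2 = 4 + Z, so Z = 0.
A = 0 and Z = 0 is γ — a gamma ray.

gamma ray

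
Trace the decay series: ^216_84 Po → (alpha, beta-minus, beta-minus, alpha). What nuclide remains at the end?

Start: (A, Z) = (216, 84).
After α: (212, 82).
After β⁻: (212, 83).
After β⁻: (212, 84).
After α: (208, 82).
Z = 82 is lead.

Pb-208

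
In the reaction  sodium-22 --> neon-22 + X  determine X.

Conserve mass number: 22 = 22 + A, so A = 0.
Conserve atomic number: 11 = 10 + Z, so Z = 1.
A = 0 and Z = 1 is e⁺ — a positron.

positron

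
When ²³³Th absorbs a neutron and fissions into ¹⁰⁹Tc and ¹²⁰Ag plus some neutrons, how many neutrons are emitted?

5

Conserve mass number: 234 = 109 + 120 + k, so k = 234 − 229 = 5.
Check atomic number: 90 = 43 + 47 + 0 = 90. ✓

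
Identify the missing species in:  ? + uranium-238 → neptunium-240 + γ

deuteron

Conserve mass number: A + 238 = 240 + 0, so A = 2.
Conserve atomic number: Z + 92 = 93 + 0, so Z = 1.
A = 2 and Z = 1 is hydrogen-2 — a deuteron.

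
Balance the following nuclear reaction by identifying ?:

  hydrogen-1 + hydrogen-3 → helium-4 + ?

gamma ray

Conserve mass number: 1 + 3 = 4 + A, so A = 0.
Conserve atomic number: 1 + 1 = 2 + Z, so Z = 0.
A = 0 and Z = 0 is γ — a gamma ray.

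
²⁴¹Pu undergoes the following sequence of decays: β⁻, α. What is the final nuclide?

Start: (A, Z) = (241, 94).
After β⁻: (241, 95).
After α: (237, 93).
Z = 93 is neptunium.

Np-237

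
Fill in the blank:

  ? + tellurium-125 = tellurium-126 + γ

Conserve mass number: A + 125 = 126 + 0, so A = 1.
Conserve atomic number: Z + 52 = 52 + 0, so Z = 0.
A = 1 and Z = 0 is neutron — a neutron.

neutron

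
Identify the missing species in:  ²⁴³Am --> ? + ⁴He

Np-239

Conserve mass number: 243 = A + 4, so A = 239.
Conserve atomic number: 95 = Z + 2, so Z = 93.
Z = 93 is neptunium, so the species is ²³⁹Np.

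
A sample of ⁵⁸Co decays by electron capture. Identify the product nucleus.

Electron capture: mass number changes by +0, atomic number by -1.
A: 58 = 58; Z: 27 − 1 = 26.
Z = 26 is iron, so the daughter is ⁵⁸Fe.

Fe-58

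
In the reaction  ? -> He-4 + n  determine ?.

Conserve mass number: A = 4 + 1, so A = 5.
Conserve atomic number: Z = 2 + 0, so Z = 2.
Z = 2 is helium, so the species is He-5.

He-5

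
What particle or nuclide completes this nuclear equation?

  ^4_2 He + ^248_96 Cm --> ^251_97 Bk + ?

proton

Conserve mass number: 4 + 248 = 251 + A, so A = 1.
Conserve atomic number: 2 + 96 = 97 + Z, so Z = 1.
A = 1 and Z = 1 is ^1_1 H — a proton.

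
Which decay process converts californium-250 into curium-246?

alpha decay

ΔA = 246 − 250 = -4; ΔZ = 96 − 98 = -2.
A drops by 4 and Z drops by 2 — the signature of alpha emission.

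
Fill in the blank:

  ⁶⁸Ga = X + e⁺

Zn-68

Conserve mass number: 68 = A + 0, so A = 68.
Conserve atomic number: 31 = Z + 1, so Z = 30.
Z = 30 is zinc, so the species is ⁶⁸Zn.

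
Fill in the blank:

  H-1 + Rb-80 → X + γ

Sr-81

Conserve mass number: 1 + 80 = A + 0, so A = 81.
Conserve atomic number: 1 + 37 = Z + 0, so Z = 38.
Z = 38 is strontium, so the species is Sr-81.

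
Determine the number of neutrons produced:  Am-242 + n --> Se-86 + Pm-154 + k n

3

Conserve mass number: 243 = 86 + 154 + k, so k = 243 − 240 = 3.
Check atomic number: 95 = 34 + 61 + 0 = 95. ✓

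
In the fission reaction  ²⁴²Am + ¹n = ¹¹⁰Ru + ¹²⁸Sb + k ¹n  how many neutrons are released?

5

Conserve mass number: 243 = 110 + 128 + k, so k = 243 − 238 = 5.
Check atomic number: 95 = 44 + 51 + 0 = 95. ✓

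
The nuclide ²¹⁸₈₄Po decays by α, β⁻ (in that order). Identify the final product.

Bi-214

Start: (A, Z) = (218, 84).
After α: (214, 82).
After β⁻: (214, 83).
Z = 83 is bismuth.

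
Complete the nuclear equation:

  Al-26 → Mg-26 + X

Conserve mass number: 26 = 26 + A, so A = 0.
Conserve atomic number: 13 = 12 + Z, so Z = 1.
A = 0 and Z = 1 is e⁺ — a positron.

positron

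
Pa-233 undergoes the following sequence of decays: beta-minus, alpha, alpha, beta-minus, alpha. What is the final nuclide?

Start: (A, Z) = (233, 91).
After β⁻: (233, 92).
After α: (229, 90).
After α: (225, 88).
After β⁻: (225, 89).
After α: (221, 87).
Z = 87 is francium.

Fr-221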